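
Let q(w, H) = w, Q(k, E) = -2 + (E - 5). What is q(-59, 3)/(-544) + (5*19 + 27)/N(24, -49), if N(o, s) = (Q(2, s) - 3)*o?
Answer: 2147/96288 ≈ 0.022298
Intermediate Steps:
Q(k, E) = -7 + E (Q(k, E) = -2 + (-5 + E) = -7 + E)
N(o, s) = o*(-10 + s) (N(o, s) = ((-7 + s) - 3)*o = (-10 + s)*o = o*(-10 + s))
q(-59, 3)/(-544) + (5*19 + 27)/N(24, -49) = -59/(-544) + (5*19 + 27)/((24*(-10 - 49))) = -59*(-1/544) + (95 + 27)/((24*(-59))) = 59/544 + 122/(-1416) = 59/544 + 122*(-1/1416) = 59/544 - 61/708 = 2147/96288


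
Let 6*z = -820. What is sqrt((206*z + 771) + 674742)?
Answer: sqrt(5826237)/3 ≈ 804.59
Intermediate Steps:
z = -410/3 (z = (1/6)*(-820) = -410/3 ≈ -136.67)
sqrt((206*z + 771) + 674742) = sqrt((206*(-410/3) + 771) + 674742) = sqrt((-84460/3 + 771) + 674742) = sqrt(-82147/3 + 674742) = sqrt(1942079/3) = sqrt(5826237)/3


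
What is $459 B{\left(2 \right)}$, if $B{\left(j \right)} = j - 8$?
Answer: $-2754$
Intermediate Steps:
$B{\left(j \right)} = -8 + j$ ($B{\left(j \right)} = j - 8 = -8 + j$)
$459 B{\left(2 \right)} = 459 \left(-8 + 2\right) = 459 \left(-6\right) = -2754$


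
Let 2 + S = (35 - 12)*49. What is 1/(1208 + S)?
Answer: 1/2333 ≈ 0.00042863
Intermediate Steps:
S = 1125 (S = -2 + (35 - 12)*49 = -2 + 23*49 = -2 + 1127 = 1125)
1/(1208 + S) = 1/(1208 + 1125) = 1/2333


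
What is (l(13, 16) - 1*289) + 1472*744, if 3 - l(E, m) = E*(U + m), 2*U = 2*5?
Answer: 1094609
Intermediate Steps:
U = 5 (U = (2*5)/2 = (1/2)*10 = 5)
l(E, m) = 3 - E*(5 + m)
(l(13, 16) - 1*289) + 1472*744 = ((3 - 5*13 - 1*13*16) - 1*289) + 1472*744 = ((3 - 65 - 208) - 289) + 1095168 = (-270 - 289) + 1095168 = -559 + 1095168 = 1094609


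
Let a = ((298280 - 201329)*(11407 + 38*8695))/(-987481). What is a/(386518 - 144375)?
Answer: -33139499967/239111611783 ≈ -0.13859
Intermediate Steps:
a = -33139499967/987481 (a = (96951*(11407 + 330410))*(-1/987481) = (96951*341817)*(-1/987481) = 33139499967*(-1/987481) = -33139499967/987481 ≈ -33560.)
a/(386518 - 144375) = -33139499967/(987481*(386518 - 144375)) = -33139499967/987481/242143 = -33139499967/987481*1/242143 = -33139499967/239111611783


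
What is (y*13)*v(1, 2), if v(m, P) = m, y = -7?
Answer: -91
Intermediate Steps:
(y*13)*v(1, 2) = -7*13*1 = -91*1 = -91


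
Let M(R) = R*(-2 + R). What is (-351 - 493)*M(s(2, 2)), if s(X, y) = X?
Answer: 0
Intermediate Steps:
(-351 - 493)*M(s(2, 2)) = (-351 - 493)*(2*(-2 + 2)) = -1688*0 = -844*0 = 0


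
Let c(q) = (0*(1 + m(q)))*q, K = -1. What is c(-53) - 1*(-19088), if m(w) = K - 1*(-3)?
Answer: 19088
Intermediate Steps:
m(w) = 2 (m(w) = -1 - 1*(-3) = -1 + 3 = 2)
c(q) = 0 (c(q) = (0*(1 + 2))*q = (0*3)*q = 0*q = 0)
c(-53) - 1*(-19088) = 0 - 1*(-19088) = 0 + 19088 = 19088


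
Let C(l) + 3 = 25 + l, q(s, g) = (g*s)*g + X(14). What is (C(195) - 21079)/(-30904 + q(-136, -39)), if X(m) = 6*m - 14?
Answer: 61/695 ≈ 0.087770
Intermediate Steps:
X(m) = -14 + 6*m
q(s, g) = 70 + s*g² (q(s, g) = (g*s)*g + (-14 + 6*14) = s*g² + (-14 + 84) = s*g² + 70 = 70 + s*g²)
C(l) = 22 + l (C(l) = -3 + (25 + l) = 22 + l)
(C(195) - 21079)/(-30904 + q(-136, -39)) = ((22 + 195) - 21079)/(-30904 + (70 - 136*(-39)²)) = (217 - 21079)/(-30904 + (70 - 136*1521)) = -20862/(-30904 + (70 - 206856)) = -20862/(-30904 - 206786) = -20862/(-237690) = -20862*(-1/237690) = 61/695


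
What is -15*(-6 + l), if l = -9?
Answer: 225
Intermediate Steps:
-15*(-6 + l) = -15*(-6 - 9) = -15*(-15) = 225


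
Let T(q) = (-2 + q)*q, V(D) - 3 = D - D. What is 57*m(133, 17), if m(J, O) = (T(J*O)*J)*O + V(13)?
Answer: 658252036494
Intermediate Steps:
V(D) = 3 (V(D) = 3 + (D - D) = 3 + 0 = 3)
T(q) = q*(-2 + q)
m(J, O) = 3 + J**2*O**2*(-2 + J*O) (m(J, O) = (((J*O)*(-2 + J*O))*J)*O + 3 = ((J*O*(-2 + J*O))*J)*O + 3 = (O*J**2*(-2 + J*O))*O + 3 = J**2*O**2*(-2 + J*O) + 3 = 3 + J**2*O**2*(-2 + J*O))
57*m(133, 17) = 57*(3 + 133**2*17**2*(-2 + 133*17)) = 57*(3 + 17689*289*(-2 + 2261)) = 57*(3 + 17689*289*2259) = 57*(3 + 11548281339) = 57*11548281342 = 658252036494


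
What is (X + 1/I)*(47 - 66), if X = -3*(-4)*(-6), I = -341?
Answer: 466507/341 ≈ 1368.1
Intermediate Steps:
X = -72 (X = 12*(-6) = -72)
(X + 1/I)*(47 - 66) = (-72 + 1/(-341))*(47 - 66) = (-72 - 1/341)*(-19) = -24553/341*(-19) = 466507/341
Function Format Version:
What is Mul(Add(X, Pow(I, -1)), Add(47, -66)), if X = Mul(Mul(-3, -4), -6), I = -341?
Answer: Rational(466507, 341) ≈ 1368.1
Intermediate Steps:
X = -72 (X = Mul(12, -6) = -72)
Mul(Add(X, Pow(I, -1)), Add(47, -66)) = Mul(Add(-72, Pow(-341, -1)), Add(47, -66)) = Mul(Add(-72, Rational(-1, 341)), -19) = Mul(Rational(-24553, 341), -19) = Rational(466507, 341)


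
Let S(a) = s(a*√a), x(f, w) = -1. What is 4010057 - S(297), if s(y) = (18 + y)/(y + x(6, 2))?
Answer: 105055735812013/26198072 - 16929*√33/26198072 ≈ 4.0101e+6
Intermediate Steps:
s(y) = (18 + y)/(-1 + y) (s(y) = (18 + y)/(y - 1) = (18 + y)/(-1 + y))
S(a) = (18 + a^(3/2))/(-1 + a^(3/2)) (S(a) = (18 + a*√a)/(-1 + a*√a) = (18 + a^(3/2))/(-1 + a^(3/2)))
4010057 - S(297) = 4010057 - (18 + 297^(3/2))/(-1 + 297^(3/2)) = 4010057 - (18 + 891*√33)/(-1 + 891*√33)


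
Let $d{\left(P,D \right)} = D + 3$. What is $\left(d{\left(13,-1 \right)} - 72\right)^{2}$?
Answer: $4900$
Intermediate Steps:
$d{\left(P,D \right)} = 3 + D$
$\left(d{\left(13,-1 \right)} - 72\right)^{2} = \left(\left(3 - 1\right) - 72\right)^{2} = \left(2 - 72\right)^{2} = \left(-70\right)^{2} = 4900$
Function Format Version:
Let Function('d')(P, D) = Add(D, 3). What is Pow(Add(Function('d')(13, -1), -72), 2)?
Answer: 4900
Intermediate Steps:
Function('d')(P, D) = Add(3, D)
Pow(Add(Function('d')(13, -1), -72), 2) = Pow(Add(Add(3, -1), -72), 2) = Pow(Add(2, -72), 2) = Pow(-70, 2) = 4900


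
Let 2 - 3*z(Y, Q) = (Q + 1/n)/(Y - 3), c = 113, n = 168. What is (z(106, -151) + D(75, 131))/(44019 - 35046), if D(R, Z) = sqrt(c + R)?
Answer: 59975/465806376 + 2*sqrt(47)/8973 ≈ 0.0016568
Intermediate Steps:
D(R, Z) = sqrt(113 + R)
z(Y, Q) = 2/3 - (1/168 + Q)/(3*(-3 + Y)) (z(Y, Q) = 2/3 - (Q + 1/168)/(3*(Y - 3)) = 2/3 - (Q + 1/168)/(3*(-3 + Y)) = 2/3 - (1/168 + Q)/(3*(-3 + Y)))
(z(106, -151) + D(75, 131))/(44019 - 35046) = ((-1009 - 168*(-151) + 336*106)/(504*(-3 + 106)) + sqrt(113 + 75))/(44019 - 35046) = ((1/504)*(-1009 + 25368 + 35616)/103 + sqrt(188))/8973 = ((1/504)*(1/103)*59975 + 2*sqrt(47))*(1/8973) = (59975/51912 + 2*sqrt(47))*(1/8973) = 59975/465806376 + 2*sqrt(47)/8973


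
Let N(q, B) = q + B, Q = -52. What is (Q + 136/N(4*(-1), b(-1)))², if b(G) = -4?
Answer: 4761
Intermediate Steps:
N(q, B) = B + q
(Q + 136/N(4*(-1), b(-1)))² = (-52 + 136/(-4 + 4*(-1)))² = (-52 + 136/(-4 - 4))² = (-52 + 136/(-8))² = (-52 + 136*(-⅛))² = (-52 - 17)² = (-69)² = 4761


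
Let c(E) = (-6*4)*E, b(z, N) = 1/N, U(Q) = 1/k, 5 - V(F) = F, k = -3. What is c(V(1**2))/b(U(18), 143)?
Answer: -13728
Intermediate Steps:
V(F) = 5 - F
U(Q) = -1/3 (U(Q) = 1/(-3) = -1/3)
c(E) = -24*E
c(V(1**2))/b(U(18), 143) = (-24*(5 - 1*1**2))/(1/143) = (-24*(5 - 1*1))/(1/143) = -24*(5 - 1)*143 = -24*4*143 = -96*143 = -13728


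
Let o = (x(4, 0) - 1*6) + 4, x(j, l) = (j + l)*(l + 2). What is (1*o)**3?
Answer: 216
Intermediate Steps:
x(j, l) = (2 + l)*(j + l) (x(j, l) = (j + l)*(2 + l) = (2 + l)*(j + l))
o = 6 (o = ((0**2 + 2*4 + 2*0 + 4*0) - 1*6) + 4 = ((0 + 8 + 0 + 0) - 6) + 4 = (8 - 6) + 4 = 2 + 4 = 6)
(1*o)**3 = (1*6)**3 = 6**3 = 216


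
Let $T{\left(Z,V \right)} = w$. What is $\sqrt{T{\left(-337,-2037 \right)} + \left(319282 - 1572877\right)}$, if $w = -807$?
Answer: $3 i \sqrt{139378} \approx 1120.0 i$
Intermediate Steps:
$T{\left(Z,V \right)} = -807$
$\sqrt{T{\left(-337,-2037 \right)} + \left(319282 - 1572877\right)} = \sqrt{-807 + \left(319282 - 1572877\right)} = \sqrt{-807 - 1253595} = \sqrt{-1254402} = 3 i \sqrt{139378}$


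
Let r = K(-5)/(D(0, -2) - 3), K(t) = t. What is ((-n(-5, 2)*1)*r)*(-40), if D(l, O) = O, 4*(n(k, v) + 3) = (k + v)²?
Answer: -30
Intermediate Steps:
n(k, v) = -3 + (k + v)²/4
r = 1 (r = -5/(-2 - 3) = -5/(-5) = -5*(-⅕) = 1)
((-n(-5, 2)*1)*r)*(-40) = ((-(-3 + (-5 + 2)²/4)*1)*1)*(-40) = ((-(-3 + (¼)*(-3)²)*1)*1)*(-40) = ((-(-3 + (¼)*9)*1)*1)*(-40) = ((-(-3 + 9/4)*1)*1)*(-40) = ((-1*(-¾)*1)*1)*(-40) = (((¾)*1)*1)*(-40) = ((¾)*1)*(-40) = (¾)*(-40) = -30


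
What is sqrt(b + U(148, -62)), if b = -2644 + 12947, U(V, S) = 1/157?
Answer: 2*sqrt(63489701)/157 ≈ 101.50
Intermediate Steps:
U(V, S) = 1/157
b = 10303
sqrt(b + U(148, -62)) = sqrt(10303 + 1/157) = sqrt(1617572/157) = 2*sqrt(63489701)/157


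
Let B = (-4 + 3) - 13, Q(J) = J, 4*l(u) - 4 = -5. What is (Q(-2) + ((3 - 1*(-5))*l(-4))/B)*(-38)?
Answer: 494/7 ≈ 70.571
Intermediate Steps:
l(u) = -1/4 (l(u) = 1 + (1/4)*(-5) = 1 - 5/4 = -1/4)
B = -14 (B = -1 - 13 = -14)
(Q(-2) + ((3 - 1*(-5))*l(-4))/B)*(-38) = (-2 + ((3 - 1*(-5))*(-1/4))/(-14))*(-38) = (-2 + ((3 + 5)*(-1/4))*(-1/14))*(-38) = (-2 + (8*(-1/4))*(-1/14))*(-38) = (-2 - 2*(-1/14))*(-38) = (-2 + 1/7)*(-38) = -13/7*(-38) = 494/7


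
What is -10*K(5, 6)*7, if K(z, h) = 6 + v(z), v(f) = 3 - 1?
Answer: -560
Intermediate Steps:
v(f) = 2
K(z, h) = 8 (K(z, h) = 6 + 2 = 8)
-10*K(5, 6)*7 = -10*8*7 = -80*7 = -560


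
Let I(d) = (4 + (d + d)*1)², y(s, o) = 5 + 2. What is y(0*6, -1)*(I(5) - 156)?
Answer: 280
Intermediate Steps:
y(s, o) = 7
I(d) = (4 + 2*d)² (I(d) = (4 + (2*d)*1)² = (4 + 2*d)²)
y(0*6, -1)*(I(5) - 156) = 7*(4*(2 + 5)² - 156) = 7*(4*7² - 156) = 7*(4*49 - 156) = 7*(196 - 156) = 7*40 = 280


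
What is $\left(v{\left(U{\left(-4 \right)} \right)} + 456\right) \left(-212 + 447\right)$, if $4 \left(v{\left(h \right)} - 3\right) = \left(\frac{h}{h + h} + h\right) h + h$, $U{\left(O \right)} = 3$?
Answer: $\frac{869265}{8} \approx 1.0866 \cdot 10^{5}$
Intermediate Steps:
$v{\left(h \right)} = 3 + \frac{h}{4} + \frac{h \left(\frac{1}{2} + h\right)}{4}$ ($v{\left(h \right)} = 3 + \frac{\left(\frac{h}{h + h} + h\right) h + h}{4} = 3 + \frac{\left(\frac{h}{2 h} + h\right) h + h}{4} = 3 + \frac{\left(\frac{1}{2 h} h + h\right) h + h}{4} = 3 + \frac{\left(\frac{1}{2} + h\right) h + h}{4} = 3 + \frac{h \left(\frac{1}{2} + h\right) + h}{4} = 3 + \frac{h + h \left(\frac{1}{2} + h\right)}{4} = 3 + \left(\frac{h}{4} + \frac{h \left(\frac{1}{2} + h\right)}{4}\right) = 3 + \frac{h}{4} + \frac{h \left(\frac{1}{2} + h\right)}{4}$)
$\left(v{\left(U{\left(-4 \right)} \right)} + 456\right) \left(-212 + 447\right) = \left(\left(3 + \frac{3^{2}}{4} + \frac{3}{8} \cdot 3\right) + 456\right) \left(-212 + 447\right) = \left(\left(3 + \frac{1}{4} \cdot 9 + \frac{9}{8}\right) + 456\right) 235 = \left(\left(3 + \frac{9}{4} + \frac{9}{8}\right) + 456\right) 235 = \left(\frac{51}{8} + 456\right) 235 = \frac{3699}{8} \cdot 235 = \frac{869265}{8}$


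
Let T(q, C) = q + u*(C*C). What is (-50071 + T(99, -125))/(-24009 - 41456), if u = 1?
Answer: 34347/65465 ≈ 0.52466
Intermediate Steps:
T(q, C) = q + C**2 (T(q, C) = q + 1*(C*C) = q + 1*C**2 = q + C**2)
(-50071 + T(99, -125))/(-24009 - 41456) = (-50071 + (99 + (-125)**2))/(-24009 - 41456) = (-50071 + (99 + 15625))/(-65465) = (-50071 + 15724)*(-1/65465) = -34347*(-1/65465) = 34347/65465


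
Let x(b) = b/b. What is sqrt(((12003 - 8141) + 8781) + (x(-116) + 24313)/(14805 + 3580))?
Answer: 9*sqrt(52764012365)/18385 ≈ 112.45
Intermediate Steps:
x(b) = 1
sqrt(((12003 - 8141) + 8781) + (x(-116) + 24313)/(14805 + 3580)) = sqrt(((12003 - 8141) + 8781) + (1 + 24313)/(14805 + 3580)) = sqrt((3862 + 8781) + 24314/18385) = sqrt(12643 + 24314*(1/18385)) = sqrt(12643 + 24314/18385) = sqrt(232465869/18385) = 9*sqrt(52764012365)/18385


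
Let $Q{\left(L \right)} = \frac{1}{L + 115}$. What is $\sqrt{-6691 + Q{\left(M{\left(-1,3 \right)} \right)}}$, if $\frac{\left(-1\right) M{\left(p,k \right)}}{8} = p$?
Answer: $\frac{4 i \sqrt{6326751}}{123} \approx 81.798 i$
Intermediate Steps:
$M{\left(p,k \right)} = - 8 p$
$Q{\left(L \right)} = \frac{1}{115 + L}$
$\sqrt{-6691 + Q{\left(M{\left(-1,3 \right)} \right)}} = \sqrt{-6691 + \frac{1}{115 - -8}} = \sqrt{-6691 + \frac{1}{115 + 8}} = \sqrt{-6691 + \frac{1}{123}} = \sqrt{- \frac{822992}{123}} = \frac{4 i \sqrt{6326751}}{123}$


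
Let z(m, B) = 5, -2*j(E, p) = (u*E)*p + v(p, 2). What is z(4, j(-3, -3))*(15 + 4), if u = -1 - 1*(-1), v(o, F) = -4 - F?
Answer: 95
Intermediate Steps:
u = 0 (u = -1 + 1 = 0)
j(E, p) = 3 (j(E, p) = -((0*E)*p + (-4 - 1*2))/2 = -(0*p + (-4 - 2))/2 = -(0 - 6)/2 = -½*(-6) = 3)
z(4, j(-3, -3))*(15 + 4) = 5*(15 + 4) = 5*19 = 95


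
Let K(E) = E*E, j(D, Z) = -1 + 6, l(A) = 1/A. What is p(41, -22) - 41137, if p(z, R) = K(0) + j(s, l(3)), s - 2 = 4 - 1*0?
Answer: -41132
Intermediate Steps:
l(A) = 1/A
s = 6 (s = 2 + (4 - 1*0) = 2 + (4 + 0) = 2 + 4 = 6)
j(D, Z) = 5
K(E) = E²
p(z, R) = 5 (p(z, R) = 0² + 5 = 0 + 5 = 5)
p(41, -22) - 41137 = 5 - 41137 = -41132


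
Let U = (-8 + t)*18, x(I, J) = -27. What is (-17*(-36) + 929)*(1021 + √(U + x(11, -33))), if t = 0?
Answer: 1573361 + 4623*I*√19 ≈ 1.5734e+6 + 20151.0*I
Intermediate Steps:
U = -144 (U = (-8 + 0)*18 = -8*18 = -144)
(-17*(-36) + 929)*(1021 + √(U + x(11, -33))) = (-17*(-36) + 929)*(1021 + √(-144 - 27)) = (612 + 929)*(1021 + √(-171)) = 1541*(1021 + 3*I*√19) = 1573361 + 4623*I*√19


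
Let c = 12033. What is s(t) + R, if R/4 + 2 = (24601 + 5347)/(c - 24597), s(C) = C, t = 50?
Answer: 101974/3141 ≈ 32.465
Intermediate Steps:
R = -55076/3141 (R = -8 + 4*((24601 + 5347)/(12033 - 24597)) = -8 + 4*(29948/(-12564)) = -8 + 4*(29948*(-1/12564)) = -8 + 4*(-7487/3141) = -8 - 29948/3141 = -55076/3141 ≈ -17.535)
s(t) + R = 50 - 55076/3141 = 101974/3141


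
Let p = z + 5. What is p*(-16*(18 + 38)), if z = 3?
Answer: -7168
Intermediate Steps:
p = 8 (p = 3 + 5 = 8)
p*(-16*(18 + 38)) = 8*(-16*(18 + 38)) = 8*(-16*56) = 8*(-896) = -7168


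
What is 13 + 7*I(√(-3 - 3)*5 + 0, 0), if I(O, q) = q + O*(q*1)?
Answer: 13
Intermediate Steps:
I(O, q) = q + O*q
13 + 7*I(√(-3 - 3)*5 + 0, 0) = 13 + 7*(0*(1 + (√(-3 - 3)*5 + 0))) = 13 + 7*(0*(1 + (√(-6)*5 + 0))) = 13 + 7*(0*(1 + ((I*√6)*5 + 0))) = 13 + 7*(0*(1 + (5*I*√6 + 0))) = 13 + 7*(0*(1 + 5*I*√6)) = 13 + 7*0 = 13 + 0 = 13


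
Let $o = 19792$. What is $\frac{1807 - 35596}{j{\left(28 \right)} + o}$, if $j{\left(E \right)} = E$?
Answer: $- \frac{33789}{19820} \approx -1.7048$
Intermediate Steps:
$\frac{1807 - 35596}{j{\left(28 \right)} + o} = \frac{1807 - 35596}{28 + 19792} = - \frac{33789}{19820}$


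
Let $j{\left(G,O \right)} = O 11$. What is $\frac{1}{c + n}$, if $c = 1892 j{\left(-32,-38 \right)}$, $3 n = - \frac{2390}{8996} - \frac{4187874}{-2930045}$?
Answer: $- \frac{39538027230}{31268870727355403} \approx -1.2645 \cdot 10^{-6}$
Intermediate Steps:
$j{\left(G,O \right)} = 11 O$
$n = \frac{15335653477}{39538027230}$ ($n = \frac{- \frac{2390}{8996} - \frac{4187874}{-2930045}}{3} = \frac{\left(-2390\right) \frac{1}{8996} - - \frac{4187874}{2930045}}{3} = \frac{- \frac{1195}{4498} + \frac{4187874}{2930045}}{3} = \frac{1}{3} \cdot \frac{15335653477}{13179342410} = \frac{15335653477}{39538027230} \approx 0.38787$)
$c = -790856$ ($c = 1892 \cdot 11 \left(-38\right) = 1892 \left(-418\right) = -790856$)
$\frac{1}{c + n} = \frac{1}{-790856 + \frac{15335653477}{39538027230}} = \frac{1}{- \frac{31268870727355403}{39538027230}} = - \frac{39538027230}{31268870727355403}$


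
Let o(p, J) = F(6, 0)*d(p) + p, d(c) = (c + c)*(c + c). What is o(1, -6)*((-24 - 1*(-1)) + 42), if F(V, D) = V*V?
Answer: 2755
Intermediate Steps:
F(V, D) = V²
d(c) = 4*c² (d(c) = (2*c)*(2*c) = 4*c²)
o(p, J) = p + 144*p² (o(p, J) = 6²*(4*p²) + p = 36*(4*p²) + p = 144*p² + p = p + 144*p²)
o(1, -6)*((-24 - 1*(-1)) + 42) = (1*(1 + 144*1))*((-24 - 1*(-1)) + 42) = (1*(1 + 144))*((-24 + 1) + 42) = (1*145)*(-23 + 42) = 145*19 = 2755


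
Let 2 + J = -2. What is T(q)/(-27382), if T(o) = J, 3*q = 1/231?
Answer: 2/13691 ≈ 0.00014608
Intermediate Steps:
q = 1/693 (q = (⅓)/231 = (⅓)*(1/231) = 1/693 ≈ 0.0014430)
J = -4 (J = -2 - 2 = -4)
T(o) = -4
T(q)/(-27382) = -4/(-27382) = -4*(-1/27382) = 2/13691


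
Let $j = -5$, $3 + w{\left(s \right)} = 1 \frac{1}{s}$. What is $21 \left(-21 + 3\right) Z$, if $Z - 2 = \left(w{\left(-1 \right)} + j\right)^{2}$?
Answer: $-31374$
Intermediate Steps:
$w{\left(s \right)} = -3 + \frac{1}{s}$ ($w{\left(s \right)} = -3 + 1 \frac{1}{s} = -3 + \frac{1}{s}$)
$Z = 83$ ($Z = 2 + \left(\left(-3 + \frac{1}{-1}\right) - 5\right)^{2} = 2 + \left(\left(-3 - 1\right) - 5\right)^{2} = 2 + \left(-4 - 5\right)^{2} = 2 + \left(-9\right)^{2} = 2 + 81 = 83$)
$21 \left(-21 + 3\right) Z = 21 \left(-21 + 3\right) 83 = 21 \left(-18\right) 83 = \left(-378\right) 83 = -31374$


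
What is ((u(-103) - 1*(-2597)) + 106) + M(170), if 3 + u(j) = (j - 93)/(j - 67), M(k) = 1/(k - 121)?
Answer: 11250387/4165 ≈ 2701.2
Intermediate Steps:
M(k) = 1/(-121 + k)
u(j) = -3 + (-93 + j)/(-67 + j) (u(j) = -3 + (j - 93)/(j - 67) = -3 + (-93 + j)/(-67 + j))
((u(-103) - 1*(-2597)) + 106) + M(170) = ((2*(54 - 1*(-103))/(-67 - 103) - 1*(-2597)) + 106) + 1/(-121 + 170) = ((2*(54 + 103)/(-170) + 2597) + 106) + 1/49 = ((2*(-1/170)*157 + 2597) + 106) + 1/49 = ((-157/85 + 2597) + 106) + 1/49 = (220588/85 + 106) + 1/49 = 229598/85 + 1/49 = 11250387/4165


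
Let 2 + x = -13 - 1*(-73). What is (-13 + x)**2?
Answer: 2025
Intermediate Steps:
x = 58 (x = -2 + (-13 - 1*(-73)) = -2 + (-13 + 73) = -2 + 60 = 58)
(-13 + x)**2 = (-13 + 58)**2 = 45**2 = 2025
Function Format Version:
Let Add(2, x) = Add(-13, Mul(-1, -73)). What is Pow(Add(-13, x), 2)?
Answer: 2025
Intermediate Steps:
x = 58 (x = Add(-2, Add(-13, Mul(-1, -73))) = Add(-2, Add(-13, 73)) = Add(-2, 60) = 58)
Pow(Add(-13, x), 2) = Pow(Add(-13, 58), 2) = Pow(45, 2) = 2025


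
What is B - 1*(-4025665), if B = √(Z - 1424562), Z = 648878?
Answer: 4025665 + 2*I*√193921 ≈ 4.0257e+6 + 880.73*I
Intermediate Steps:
B = 2*I*√193921 (B = √(648878 - 1424562) = √(-775684) = 2*I*√193921 ≈ 880.73*I)
B - 1*(-4025665) = 2*I*√193921 - 1*(-4025665) = 2*I*√193921 + 4025665 = 4025665 + 2*I*√193921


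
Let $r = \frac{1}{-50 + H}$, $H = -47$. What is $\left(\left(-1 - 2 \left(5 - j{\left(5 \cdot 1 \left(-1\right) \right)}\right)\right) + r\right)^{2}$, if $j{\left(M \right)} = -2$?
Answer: $\frac{2119936}{9409} \approx 225.31$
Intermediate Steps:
$r = - \frac{1}{97}$ ($r = \frac{1}{-50 - 47} = \frac{1}{-97} = - \frac{1}{97} \approx -0.010309$)
$\left(\left(-1 - 2 \left(5 - j{\left(5 \cdot 1 \left(-1\right) \right)}\right)\right) + r\right)^{2} = \left(\left(-1 - 2 \left(5 - -2\right)\right) - \frac{1}{97}\right)^{2} = \left(\left(-1 - 2 \left(5 + 2\right)\right) - \frac{1}{97}\right)^{2} = \left(\left(-1 - 14\right) - \frac{1}{97}\right)^{2} = \left(-15 - \frac{1}{97}\right)^{2} = \left(- \frac{1456}{97}\right)^{2} = \frac{2119936}{9409}$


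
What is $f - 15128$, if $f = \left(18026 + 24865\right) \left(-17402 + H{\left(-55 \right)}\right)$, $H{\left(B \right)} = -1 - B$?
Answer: $-744088196$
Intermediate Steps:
$f = -744073068$ ($f = \left(18026 + 24865\right) \left(-17402 - -54\right) = 42891 \left(-17402 + \left(-1 + 55\right)\right) = 42891 \left(-17402 + 54\right) = 42891 \left(-17348\right) = -744073068$)
$f - 15128 = -744073068 - 15128 = -744088196$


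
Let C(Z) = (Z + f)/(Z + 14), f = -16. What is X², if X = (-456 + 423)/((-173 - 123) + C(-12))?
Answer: 1089/96100 ≈ 0.011332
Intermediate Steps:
C(Z) = (-16 + Z)/(14 + Z) (C(Z) = (Z - 16)/(Z + 14) = (-16 + Z)/(14 + Z))
X = 33/310 (X = (-456 + 423)/((-173 - 123) + (-16 - 12)/(14 - 12)) = -33/(-296 - 28/2) = -33/(-296 + (½)*(-28)) = -33/(-296 - 14) = -33/(-310) = -33*(-1/310) = 33/310 ≈ 0.10645)
X² = (33/310)² = 1089/96100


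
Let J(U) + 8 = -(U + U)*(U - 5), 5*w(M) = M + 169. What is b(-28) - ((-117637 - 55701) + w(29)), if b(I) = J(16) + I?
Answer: 864552/5 ≈ 1.7291e+5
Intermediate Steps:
w(M) = 169/5 + M/5 (w(M) = (M + 169)/5 = (169 + M)/5 = 169/5 + M/5)
J(U) = -8 - 2*U*(-5 + U) (J(U) = -8 - (U + U)*(U - 5) = -8 - 2*U*(-5 + U))
b(I) = -360 + I (b(I) = (-8 - 2*16**2 + 10*16) + I = (-8 - 2*256 + 160) + I = (-8 - 512 + 160) + I = -360 + I)
b(-28) - ((-117637 - 55701) + w(29)) = (-360 - 28) - ((-117637 - 55701) + (169/5 + (1/5)*29)) = -388 - (-173338 + (169/5 + 29/5)) = -388 - (-173338 + 198/5) = -388 - 1*(-866492/5) = -388 + 866492/5 = 864552/5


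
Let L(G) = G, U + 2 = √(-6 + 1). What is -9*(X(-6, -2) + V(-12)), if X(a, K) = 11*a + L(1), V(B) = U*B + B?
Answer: 477 + 108*I*√5 ≈ 477.0 + 241.5*I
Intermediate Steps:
U = -2 + I*√5 (U = -2 + √(-6 + 1) = -2 + √(-5) = -2 + I*√5 ≈ -2.0 + 2.2361*I)
V(B) = B + B*(-2 + I*√5) (V(B) = (-2 + I*√5)*B + B = B*(-2 + I*√5) + B = B + B*(-2 + I*√5))
X(a, K) = 1 + 11*a (X(a, K) = 11*a + 1 = 1 + 11*a)
-9*(X(-6, -2) + V(-12)) = -9*((1 + 11*(-6)) - 12*(-1 + I*√5)) = -9*((1 - 66) + (12 - 12*I*√5)) = -9*(-65 + (12 - 12*I*√5)) = -9*(-53 - 12*I*√5) = 477 + 108*I*√5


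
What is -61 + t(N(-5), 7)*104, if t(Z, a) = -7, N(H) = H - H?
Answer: -789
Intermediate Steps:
N(H) = 0
-61 + t(N(-5), 7)*104 = -61 - 7*104 = -61 - 728 = -789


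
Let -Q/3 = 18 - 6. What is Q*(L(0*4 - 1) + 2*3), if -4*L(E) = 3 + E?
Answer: -198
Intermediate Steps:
Q = -36 (Q = -3*(18 - 6) = -3*12 = -36)
L(E) = -¾ - E/4 (L(E) = -(3 + E)/4 = -¾ - E/4)
Q*(L(0*4 - 1) + 2*3) = -36*((-¾ - (0*4 - 1)/4) + 2*3) = -36*((-¾ - (0 - 1)/4) + 6) = -36*((-¾ - ¼*(-1)) + 6) = -36*((-¾ + ¼) + 6) = -36*(-½ + 6) = -36*11/2 = -198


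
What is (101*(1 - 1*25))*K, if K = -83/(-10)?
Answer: -100596/5 ≈ -20119.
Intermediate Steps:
K = 83/10 (K = -83*(-⅒) = 83/10 ≈ 8.3000)
(101*(1 - 1*25))*K = (101*(1 - 1*25))*(83/10) = (101*(1 - 25))*(83/10) = (101*(-24))*(83/10) = -2424*83/10 = -100596/5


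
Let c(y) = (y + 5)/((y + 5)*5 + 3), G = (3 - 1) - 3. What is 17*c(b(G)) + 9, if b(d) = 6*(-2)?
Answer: 407/32 ≈ 12.719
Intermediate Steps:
G = -1 (G = 2 - 3 = -1)
b(d) = -12
c(y) = (5 + y)/(28 + 5*y) (c(y) = (5 + y)/((5 + y)*5 + 3) = (5 + y)/((25 + 5*y) + 3) = (5 + y)/(28 + 5*y))
17*c(b(G)) + 9 = 17*((5 - 12)/(28 + 5*(-12))) + 9 = 17*(-7/(28 - 60)) + 9 = 17*(-7/(-32)) + 9 = 17*(-1/32*(-7)) + 9 = 17*(7/32) + 9 = 119/32 + 9 = 407/32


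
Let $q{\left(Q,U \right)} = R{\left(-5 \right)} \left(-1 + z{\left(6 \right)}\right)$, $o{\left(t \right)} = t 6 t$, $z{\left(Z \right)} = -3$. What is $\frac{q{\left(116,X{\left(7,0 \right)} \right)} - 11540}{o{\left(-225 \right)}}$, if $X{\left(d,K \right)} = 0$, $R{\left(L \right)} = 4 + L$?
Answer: $- \frac{5768}{151875} \approx -0.037979$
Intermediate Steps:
$o{\left(t \right)} = 6 t^{2}$ ($o{\left(t \right)} = 6 t t = 6 t^{2}$)
$q{\left(Q,U \right)} = 4$ ($q{\left(Q,U \right)} = \left(4 - 5\right) \left(-1 - 3\right) = \left(-1\right) \left(-4\right) = 4$)
$\frac{q{\left(116,X{\left(7,0 \right)} \right)} - 11540}{o{\left(-225 \right)}} = \frac{4 - 11540}{6 \left(-225\right)^{2}} = \frac{4 - 11540}{6 \cdot 50625} = - \frac{11536}{303750} = \left(-11536\right) \frac{1}{303750} = - \frac{5768}{151875}$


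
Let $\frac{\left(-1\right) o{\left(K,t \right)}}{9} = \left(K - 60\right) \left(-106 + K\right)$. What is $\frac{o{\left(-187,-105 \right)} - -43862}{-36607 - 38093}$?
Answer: $\frac{7319}{900} \approx 8.1322$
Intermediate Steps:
$o{\left(K,t \right)} = - 9 \left(-106 + K\right) \left(-60 + K\right)$ ($o{\left(K,t \right)} = - 9 \left(K - 60\right) \left(-106 + K\right) = - 9 \left(-60 + K\right) \left(-106 + K\right) = - 9 \left(-106 + K\right) \left(-60 + K\right)$)
$\frac{o{\left(-187,-105 \right)} - -43862}{-36607 - 38093} = \frac{\left(-57240 - 9 \left(-187\right)^{2} + 1494 \left(-187\right)\right) - -43862}{-36607 - 38093} = \frac{\left(-57240 - 314721 - 279378\right) + 43862}{-36607 - 38093} = \frac{\left(-57240 - 314721 - 279378\right) + 43862}{-74700} = \left(-651339 + 43862\right) \left(- \frac{1}{74700}\right) = \left(-607477\right) \left(- \frac{1}{74700}\right) = \frac{7319}{900}$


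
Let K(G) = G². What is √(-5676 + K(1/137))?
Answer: I*√106532843/137 ≈ 75.339*I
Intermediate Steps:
√(-5676 + K(1/137)) = √(-5676 + (1/137)²) = √(-5676 + 1/18769) = √(-106532843/18769) = I*√106532843/137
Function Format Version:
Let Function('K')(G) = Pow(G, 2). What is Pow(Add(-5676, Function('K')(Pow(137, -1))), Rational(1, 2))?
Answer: Mul(Rational(1, 137), I, Pow(106532843, Rational(1, 2))) ≈ Mul(75.339, I)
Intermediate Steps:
Pow(Add(-5676, Function('K')(Pow(137, -1))), Rational(1, 2)) = Pow(Add(-5676, Pow(Pow(137, -1), 2)), Rational(1, 2)) = Pow(Add(-5676, Pow(Rational(1, 137), 2)), Rational(1, 2)) = Pow(Add(-5676, Rational(1, 18769)), Rational(1, 2)) = Pow(Rational(-106532843, 18769), Rational(1, 2)) = Mul(Rational(1, 137), I, Pow(106532843, Rational(1, 2)))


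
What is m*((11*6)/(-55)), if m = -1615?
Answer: 1938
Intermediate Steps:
m*((11*6)/(-55)) = -1615*11*6/(-55) = -106590*(-1)/55 = -1615*(-6/5) = 1938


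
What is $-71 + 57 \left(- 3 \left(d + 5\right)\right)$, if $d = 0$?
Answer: $-926$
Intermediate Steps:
$-71 + 57 \left(- 3 \left(d + 5\right)\right) = -71 + 57 \left(- 3 \left(0 + 5\right)\right) = -71 + 57 \left(\left(-3\right) 5\right) = -71 + 57 \left(-15\right) = -71 - 855 = -926$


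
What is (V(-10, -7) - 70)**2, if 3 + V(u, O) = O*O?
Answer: 576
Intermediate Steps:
V(u, O) = -3 + O**2 (V(u, O) = -3 + O*O = -3 + O**2)
(V(-10, -7) - 70)**2 = ((-3 + (-7)**2) - 70)**2 = ((-3 + 49) - 70)**2 = (46 - 70)**2 = (-24)**2 = 576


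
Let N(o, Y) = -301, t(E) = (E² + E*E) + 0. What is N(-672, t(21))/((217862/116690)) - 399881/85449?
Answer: -1544201530616/9308045019 ≈ -165.90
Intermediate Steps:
t(E) = 2*E² (t(E) = (E² + E²) + 0 = 2*E² + 0 = 2*E²)
N(-672, t(21))/((217862/116690)) - 399881/85449 = -301/(217862/116690) - 399881/85449 = -301/(217862*(1/116690)) - 399881*1/85449 = -301/108931/58345 - 399881/85449 = -301*58345/108931 - 399881/85449 = -17561845/108931 - 399881/85449 = -1544201530616/9308045019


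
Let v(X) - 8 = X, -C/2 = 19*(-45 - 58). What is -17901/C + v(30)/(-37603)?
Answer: -673280035/147178142 ≈ -4.5746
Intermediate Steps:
C = 3914 (C = -38*(-45 - 58) = -38*(-103) = -2*(-1957) = 3914)
v(X) = 8 + X
-17901/C + v(30)/(-37603) = -17901/3914 + (8 + 30)/(-37603) = -17901*1/3914 + 38*(-1/37603) = -17901/3914 - 38/37603 = -673280035/147178142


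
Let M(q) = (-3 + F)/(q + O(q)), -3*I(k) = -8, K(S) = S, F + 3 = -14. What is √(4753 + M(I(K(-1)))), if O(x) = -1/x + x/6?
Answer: √184175497/197 ≈ 68.889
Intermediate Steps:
F = -17 (F = -3 - 14 = -17)
O(x) = -1/x + x/6 (O(x) = -1/x + x*(⅙) = -1/x + x/6)
I(k) = 8/3 (I(k) = -⅓*(-8) = 8/3)
M(q) = -20/(-1/q + 7*q/6) (M(q) = (-3 - 17)/(q + (-1/q + q/6)) = -20/(-1/q + 7*q/6))
√(4753 + M(I(K(-1)))) = √(4753 - 120*8/3/(-6 + 7*(8/3)²)) = √(4753 - 120*8/3/(-6 + 7*(64/9))) = √(4753 - 120*8/3/(-6 + 448/9)) = √(4753 - 120*8/3/394/9) = √(4753 - 120*8/3*9/394) = √(4753 - 1440/197) = √(934901/197) = √184175497/197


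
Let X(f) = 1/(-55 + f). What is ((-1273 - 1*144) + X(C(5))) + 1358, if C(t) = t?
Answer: -2951/50 ≈ -59.020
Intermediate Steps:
((-1273 - 1*144) + X(C(5))) + 1358 = ((-1273 - 1*144) + 1/(-55 + 5)) + 1358 = ((-1273 - 144) + 1/(-50)) + 1358 = (-1417 - 1/50) + 1358 = -70851/50 + 1358 = -2951/50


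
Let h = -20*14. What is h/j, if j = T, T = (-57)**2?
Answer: -280/3249 ≈ -0.086180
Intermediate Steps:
T = 3249
h = -280
j = 3249
h/j = -280/3249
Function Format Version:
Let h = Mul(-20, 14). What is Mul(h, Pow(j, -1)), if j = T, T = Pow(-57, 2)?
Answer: Rational(-280, 3249) ≈ -0.086180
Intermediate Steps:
T = 3249
h = -280
j = 3249
Mul(h, Pow(j, -1)) = Mul(-280, Pow(3249, -1)) = Mul(-280, Rational(1, 3249)) = Rational(-280, 3249)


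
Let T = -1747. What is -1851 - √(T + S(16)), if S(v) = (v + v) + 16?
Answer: -1851 - I*√1699 ≈ -1851.0 - 41.219*I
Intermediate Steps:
S(v) = 16 + 2*v (S(v) = 2*v + 16 = 16 + 2*v)
-1851 - √(T + S(16)) = -1851 - √(-1747 + (16 + 2*16)) = -1851 - √(-1747 + (16 + 32)) = -1851 - √(-1747 + 48) = -1851 - √(-1699) = -1851 - I*√1699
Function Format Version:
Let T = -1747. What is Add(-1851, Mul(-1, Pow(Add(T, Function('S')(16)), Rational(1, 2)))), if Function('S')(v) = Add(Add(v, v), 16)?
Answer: Add(-1851, Mul(-1, I, Pow(1699, Rational(1, 2)))) ≈ Add(-1851.0, Mul(-41.219, I))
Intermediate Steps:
Function('S')(v) = Add(16, Mul(2, v)) (Function('S')(v) = Add(Mul(2, v), 16) = Add(16, Mul(2, v)))
Add(-1851, Mul(-1, Pow(Add(T, Function('S')(16)), Rational(1, 2)))) = Add(-1851, Mul(-1, Pow(Add(-1747, Add(16, Mul(2, 16))), Rational(1, 2)))) = Add(-1851, Mul(-1, Pow(Add(-1747, Add(16, 32)), Rational(1, 2)))) = Add(-1851, Mul(-1, Pow(Add(-1747, 48), Rational(1, 2)))) = Add(-1851, Mul(-1, Pow(-1699, Rational(1, 2)))) = Add(-1851, Mul(-1, Mul(I, Pow(1699, Rational(1, 2))))) = Add(-1851, Mul(-1, I, Pow(1699, Rational(1, 2))))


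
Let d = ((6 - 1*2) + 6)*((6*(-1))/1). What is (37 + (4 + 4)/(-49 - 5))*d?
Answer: -19900/9 ≈ -2211.1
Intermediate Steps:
d = -60 (d = ((6 - 2) + 6)*(-6*1) = (4 + 6)*(-6) = 10*(-6) = -60)
(37 + (4 + 4)/(-49 - 5))*d = (37 + (4 + 4)/(-49 - 5))*(-60) = (37 + 8/(-54))*(-60) = (37 + 8*(-1/54))*(-60) = (37 - 4/27)*(-60) = (995/27)*(-60) = -19900/9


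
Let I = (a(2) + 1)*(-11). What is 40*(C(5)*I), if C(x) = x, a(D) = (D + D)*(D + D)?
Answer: -37400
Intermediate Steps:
a(D) = 4*D² (a(D) = (2*D)*(2*D) = 4*D²)
I = -187 (I = (4*2² + 1)*(-11) = (4*4 + 1)*(-11) = (16 + 1)*(-11) = 17*(-11) = -187)
40*(C(5)*I) = 40*(5*(-187)) = 40*(-935) = -37400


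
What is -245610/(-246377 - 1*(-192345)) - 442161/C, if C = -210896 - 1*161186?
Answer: 28819475793/5026083656 ≈ 5.7340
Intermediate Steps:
C = -372082 (C = -210896 - 161186 = -372082)
-245610/(-246377 - 1*(-192345)) - 442161/C = -245610/(-246377 - 1*(-192345)) - 442161/(-372082) = -245610/(-246377 + 192345) - 442161*(-1/372082) = -245610/(-54032) + 442161/372082 = -245610*(-1/54032) + 442161/372082 = 122805/27016 + 442161/372082 = 28819475793/5026083656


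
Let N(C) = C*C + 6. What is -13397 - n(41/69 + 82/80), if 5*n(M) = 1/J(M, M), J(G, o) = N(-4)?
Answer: -1473671/110 ≈ -13397.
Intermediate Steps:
N(C) = 6 + C² (N(C) = C² + 6 = 6 + C²)
J(G, o) = 22 (J(G, o) = 6 + (-4)² = 6 + 16 = 22)
n(M) = 1/110 (n(M) = (⅕)/22 = (⅕)*(1/22) = 1/110)
-13397 - n(41/69 + 82/80) = -13397 - 1*1/110 = -13397 - 1/110 = -1473671/110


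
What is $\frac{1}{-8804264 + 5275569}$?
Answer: $- \frac{1}{3528695} \approx -2.8339 \cdot 10^{-7}$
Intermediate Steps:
$\frac{1}{-8804264 + 5275569} = \frac{1}{-3528695} = - \frac{1}{3528695}$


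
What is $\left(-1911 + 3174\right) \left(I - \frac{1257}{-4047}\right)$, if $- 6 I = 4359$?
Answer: $- \frac{2474544117}{2698} \approx -9.1718 \cdot 10^{5}$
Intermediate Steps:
$I = - \frac{1453}{2}$ ($I = \left(- \frac{1}{6}\right) 4359 = - \frac{1453}{2} \approx -726.5$)
$\left(-1911 + 3174\right) \left(I - \frac{1257}{-4047}\right) = \left(-1911 + 3174\right) \left(- \frac{1453}{2} - \frac{1257}{-4047}\right) = 1263 \left(- \frac{1453}{2} - - \frac{419}{1349}\right) = 1263 \left(- \frac{1453}{2} + \frac{419}{1349}\right) = 1263 \left(- \frac{1959259}{2698}\right) = - \frac{2474544117}{2698}$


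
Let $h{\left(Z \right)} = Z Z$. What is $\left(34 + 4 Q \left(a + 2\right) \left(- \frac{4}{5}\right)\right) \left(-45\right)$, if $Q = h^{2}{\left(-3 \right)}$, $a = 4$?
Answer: $68454$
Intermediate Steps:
$h{\left(Z \right)} = Z^{2}$
$Q = 81$ ($Q = \left(\left(-3\right)^{2}\right)^{2} = 9^{2} = 81$)
$\left(34 + 4 Q \left(a + 2\right) \left(- \frac{4}{5}\right)\right) \left(-45\right) = \left(34 + 4 \cdot 81 \left(4 + 2\right) \left(- \frac{4}{5}\right)\right) \left(-45\right) = \left(34 + 324 \cdot 6 \left(\left(-4\right) \frac{1}{5}\right)\right) \left(-45\right) = \left(34 + 324 \cdot 6 \left(- \frac{4}{5}\right)\right) \left(-45\right) = \left(34 + 324 \left(- \frac{24}{5}\right)\right) \left(-45\right) = \left(34 - \frac{7776}{5}\right) \left(-45\right) = \left(- \frac{7606}{5}\right) \left(-45\right) = 68454$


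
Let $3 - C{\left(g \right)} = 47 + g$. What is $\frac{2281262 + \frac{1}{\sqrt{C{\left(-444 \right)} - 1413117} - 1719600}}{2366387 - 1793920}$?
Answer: $\frac{6745750072065809254}{1692799558536582839} - \frac{i \sqrt{1412717}}{1692799558536582839} \approx 3.985 - 7.0214 \cdot 10^{-16} i$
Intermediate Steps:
$C{\left(g \right)} = -44 - g$ ($C{\left(g \right)} = 3 - \left(47 + g\right) = -44 - g$)
$\frac{2281262 + \frac{1}{\sqrt{C{\left(-444 \right)} - 1413117} - 1719600}}{2366387 - 1793920} = \frac{2281262 + \frac{1}{\sqrt{\left(-44 - -444\right) - 1413117} - 1719600}}{2366387 - 1793920} = \frac{2281262 + \frac{1}{\sqrt{\left(-44 + 444\right) - 1413117} - 1719600}}{572467} = \left(2281262 + \frac{1}{\sqrt{400 - 1413117} - 1719600}\right) \frac{1}{572467} = \left(2281262 + \frac{1}{\sqrt{-1412717} - 1719600}\right) \frac{1}{572467} = \left(2281262 + \frac{1}{i \sqrt{1412717} - 1719600}\right) \frac{1}{572467} = \left(2281262 + \frac{1}{-1719600 + i \sqrt{1412717}}\right) \frac{1}{572467} = \frac{2281262}{572467} + \frac{1}{572467 \left(-1719600 + i \sqrt{1412717}\right)}$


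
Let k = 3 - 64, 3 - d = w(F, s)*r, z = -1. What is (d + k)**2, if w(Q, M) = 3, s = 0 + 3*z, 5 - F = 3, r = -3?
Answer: 2401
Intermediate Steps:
F = 2 (F = 5 - 1*3 = 5 - 3 = 2)
s = -3 (s = 0 + 3*(-1) = 0 - 3 = -3)
d = 12 (d = 3 - 3*(-3) = 3 - 1*(-9) = 3 + 9 = 12)
k = -61
(d + k)**2 = (12 - 61)**2 = (-49)**2 = 2401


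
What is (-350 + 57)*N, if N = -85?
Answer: 24905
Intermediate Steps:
(-350 + 57)*N = (-350 + 57)*(-85) = -293*(-85) = 24905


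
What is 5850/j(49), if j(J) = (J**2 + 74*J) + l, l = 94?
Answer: 5850/6121 ≈ 0.95573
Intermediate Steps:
j(J) = 94 + J**2 + 74*J (j(J) = (J**2 + 74*J) + 94 = 94 + J**2 + 74*J)
5850/j(49) = 5850/(94 + 49**2 + 74*49) = 5850/(94 + 2401 + 3626) = 5850/6121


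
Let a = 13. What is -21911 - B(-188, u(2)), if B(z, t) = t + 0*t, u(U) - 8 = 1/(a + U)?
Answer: -328786/15 ≈ -21919.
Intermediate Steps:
u(U) = 8 + 1/(13 + U)
B(z, t) = t (B(z, t) = t + 0 = t)
-21911 - B(-188, u(2)) = -21911 - (105 + 8*2)/(13 + 2) = -21911 - (105 + 16)/15 = -21911 - 121/15 = -328786/15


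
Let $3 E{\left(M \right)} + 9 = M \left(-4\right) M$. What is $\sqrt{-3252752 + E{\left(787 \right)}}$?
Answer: $\frac{7 i \sqrt{749127}}{3} \approx 2019.5 i$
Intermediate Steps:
$E{\left(M \right)} = -3 - \frac{4 M^{2}}{3}$ ($E{\left(M \right)} = -3 + \frac{M \left(-4\right) M}{3} = -3 + \frac{- 4 M M}{3} = -3 + \frac{\left(-4\right) M^{2}}{3} = -3 - \frac{4 M^{2}}{3}$)
$\sqrt{-3252752 + E{\left(787 \right)}} = \sqrt{-3252752 - \left(3 + \frac{4 \cdot 787^{2}}{3}\right)} = \sqrt{-3252752 - \frac{2477485}{3}} = \sqrt{- \frac{12235741}{3}} = \frac{7 i \sqrt{749127}}{3}$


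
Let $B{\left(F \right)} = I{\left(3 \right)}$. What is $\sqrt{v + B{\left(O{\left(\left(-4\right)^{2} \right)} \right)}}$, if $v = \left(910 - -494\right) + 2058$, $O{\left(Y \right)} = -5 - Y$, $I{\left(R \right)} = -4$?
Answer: $\sqrt{3458} \approx 58.805$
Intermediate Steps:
$B{\left(F \right)} = -4$
$v = 3462$ ($v = \left(910 + 494\right) + 2058 = 1404 + 2058 = 3462$)
$\sqrt{v + B{\left(O{\left(\left(-4\right)^{2} \right)} \right)}} = \sqrt{3462 - 4} = \sqrt{3458}$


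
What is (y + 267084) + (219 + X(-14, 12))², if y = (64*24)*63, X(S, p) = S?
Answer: 405877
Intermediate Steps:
y = 96768 (y = 1536*63 = 96768)
(y + 267084) + (219 + X(-14, 12))² = (96768 + 267084) + (219 - 14)² = 363852 + 205² = 363852 + 42025 = 405877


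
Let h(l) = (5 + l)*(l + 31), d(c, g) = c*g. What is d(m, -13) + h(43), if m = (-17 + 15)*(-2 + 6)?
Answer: 3656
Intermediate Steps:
m = -8 (m = -2*4 = -8)
h(l) = (5 + l)*(31 + l)
d(m, -13) + h(43) = -8*(-13) + (155 + 43² + 36*43) = 104 + (155 + 1849 + 1548) = 104 + 3552 = 3656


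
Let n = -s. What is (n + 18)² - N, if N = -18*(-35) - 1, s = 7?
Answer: -508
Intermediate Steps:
n = -7 (n = -1*7 = -7)
N = 629 (N = 630 - 1 = 629)
(n + 18)² - N = (-7 + 18)² - 1*629 = 11² - 629 = 121 - 629 = -508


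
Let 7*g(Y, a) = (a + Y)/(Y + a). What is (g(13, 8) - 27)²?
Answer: 35344/49 ≈ 721.31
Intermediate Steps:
g(Y, a) = ⅐ (g(Y, a) = ((a + Y)/(Y + a))/7 = ((Y + a)/(Y + a))/7 = (⅐)*1 = ⅐)
(g(13, 8) - 27)² = (⅐ - 27)² = (-188/7)² = 35344/49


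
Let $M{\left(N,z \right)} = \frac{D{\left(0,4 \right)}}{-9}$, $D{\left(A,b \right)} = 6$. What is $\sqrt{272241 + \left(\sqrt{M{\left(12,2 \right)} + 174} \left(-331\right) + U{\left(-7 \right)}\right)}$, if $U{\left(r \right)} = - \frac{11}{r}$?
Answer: $\frac{\sqrt{120058974 - 97314 \sqrt{390}}}{21} \approx 517.58$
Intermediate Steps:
$M{\left(N,z \right)} = - \frac{2}{3}$ ($M{\left(N,z \right)} = \frac{6}{-9} = 6 \left(- \frac{1}{9}\right) = - \frac{2}{3}$)
$\sqrt{272241 + \left(\sqrt{M{\left(12,2 \right)} + 174} \left(-331\right) + U{\left(-7 \right)}\right)} = \sqrt{272241 + \left(\sqrt{- \frac{2}{3} + 174} \left(-331\right) - \frac{11}{-7}\right)} = \sqrt{272241 + \left(\sqrt{\frac{520}{3}} \left(-331\right) - - \frac{11}{7}\right)} = \sqrt{272241 + \left(\frac{2 \sqrt{390}}{3} \left(-331\right) + \frac{11}{7}\right)} = \sqrt{272241 + \left(- \frac{662 \sqrt{390}}{3} + \frac{11}{7}\right)} = \sqrt{272241 + \left(\frac{11}{7} - \frac{662 \sqrt{390}}{3}\right)} = \sqrt{\frac{1905698}{7} - \frac{662 \sqrt{390}}{3}}$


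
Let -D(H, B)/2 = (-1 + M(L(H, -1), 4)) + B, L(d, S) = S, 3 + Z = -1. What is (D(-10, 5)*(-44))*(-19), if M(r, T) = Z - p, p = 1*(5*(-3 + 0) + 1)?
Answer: -23408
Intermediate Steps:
Z = -4 (Z = -3 - 1 = -4)
p = -14 (p = 1*(5*(-3) + 1) = 1*(-15 + 1) = 1*(-14) = -14)
M(r, T) = 10 (M(r, T) = -4 - 1*(-14) = -4 + 14 = 10)
D(H, B) = -18 - 2*B (D(H, B) = -2*((-1 + 10) + B) = -2*(9 + B) = -18 - 2*B)
(D(-10, 5)*(-44))*(-19) = ((-18 - 2*5)*(-44))*(-19) = ((-18 - 10)*(-44))*(-19) = -28*(-44)*(-19) = 1232*(-19) = -23408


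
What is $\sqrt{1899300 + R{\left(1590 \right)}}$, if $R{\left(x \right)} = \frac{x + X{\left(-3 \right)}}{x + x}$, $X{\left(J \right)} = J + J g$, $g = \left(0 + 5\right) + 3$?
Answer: $\frac{\sqrt{533513508065}}{530} \approx 1378.2$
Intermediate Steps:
$g = 8$ ($g = 5 + 3 = 8$)
$X{\left(J \right)} = 9 J$ ($X{\left(J \right)} = J + J 8 = J + 8 J = 9 J$)
$R{\left(x \right)} = \frac{-27 + x}{2 x}$ ($R{\left(x \right)} = \frac{x + 9 \left(-3\right)}{x + x} = \frac{x - 27}{2 x} = \left(-27 + x\right) \frac{1}{2 x} = \frac{-27 + x}{2 x}$)
$\sqrt{1899300 + R{\left(1590 \right)}} = \sqrt{1899300 + \frac{-27 + 1590}{2 \cdot 1590}} = \sqrt{1899300 + \frac{1}{2} \cdot \frac{1}{1590} \cdot 1563} = \sqrt{1899300 + \frac{521}{1060}} = \sqrt{\frac{2013258521}{1060}} = \frac{\sqrt{533513508065}}{530}$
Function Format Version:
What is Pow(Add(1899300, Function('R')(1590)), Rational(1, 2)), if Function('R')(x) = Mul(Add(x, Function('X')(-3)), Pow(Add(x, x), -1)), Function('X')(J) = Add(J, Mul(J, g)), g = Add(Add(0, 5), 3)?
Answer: Mul(Rational(1, 530), Pow(533513508065, Rational(1, 2))) ≈ 1378.2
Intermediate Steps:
g = 8 (g = Add(5, 3) = 8)
Function('X')(J) = Mul(9, J) (Function('X')(J) = Add(J, Mul(J, 8)) = Add(J, Mul(8, J)) = Mul(9, J))
Function('R')(x) = Mul(Rational(1, 2), Pow(x, -1), Add(-27, x)) (Function('R')(x) = Mul(Add(x, Mul(9, -3)), Pow(Add(x, x), -1)) = Mul(Add(x, -27), Pow(Mul(2, x), -1)) = Mul(Add(-27, x), Mul(Rational(1, 2), Pow(x, -1))) = Mul(Rational(1, 2), Pow(x, -1), Add(-27, x)))
Pow(Add(1899300, Function('R')(1590)), Rational(1, 2)) = Pow(Add(1899300, Mul(Rational(1, 2), Pow(1590, -1), Add(-27, 1590))), Rational(1, 2)) = Pow(Add(1899300, Mul(Rational(1, 2), Rational(1, 1590), 1563)), Rational(1, 2)) = Pow(Add(1899300, Rational(521, 1060)), Rational(1, 2)) = Pow(Rational(2013258521, 1060), Rational(1, 2)) = Mul(Rational(1, 530), Pow(533513508065, Rational(1, 2)))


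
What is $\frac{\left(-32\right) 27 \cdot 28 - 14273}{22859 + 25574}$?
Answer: $- \frac{5495}{6919} \approx -0.79419$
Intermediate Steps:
$\frac{\left(-32\right) 27 \cdot 28 - 14273}{22859 + 25574} = \frac{\left(-864\right) 28 - 14273}{48433} = \left(-24192 - 14273\right) \frac{1}{48433} = \left(-38465\right) \frac{1}{48433} = - \frac{5495}{6919}$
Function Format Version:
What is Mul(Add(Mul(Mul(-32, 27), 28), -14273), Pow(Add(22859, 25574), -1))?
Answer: Rational(-5495, 6919) ≈ -0.79419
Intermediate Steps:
Mul(Add(Mul(Mul(-32, 27), 28), -14273), Pow(Add(22859, 25574), -1)) = Mul(Add(Mul(-864, 28), -14273), Pow(48433, -1)) = Mul(Add(-24192, -14273), Rational(1, 48433)) = Mul(-38465, Rational(1, 48433)) = Rational(-5495, 6919)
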